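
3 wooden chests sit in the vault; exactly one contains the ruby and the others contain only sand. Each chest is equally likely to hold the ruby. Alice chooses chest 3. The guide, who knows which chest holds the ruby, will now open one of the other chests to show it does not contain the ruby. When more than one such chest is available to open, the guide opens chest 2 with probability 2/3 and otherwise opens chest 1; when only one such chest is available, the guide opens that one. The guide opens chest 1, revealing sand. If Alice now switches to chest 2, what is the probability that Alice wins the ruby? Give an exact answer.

Condition on the true location of the ruby.
If it is in chest 1 (prior 1/3): the guide opened chest 1, so this case is ruled out; weight (1/3)·0 = 0.
If it is in chest 2 (prior 1/3): only chest 1 is available, probability 1; weight (1/3)·1 = 1/3.
If it is in chest 3 (prior 1/3): chest 2 is available but not opened, probability 1/3; weight (1/3)·(1/3) = 1/9.
The weights sum to 4/9.
So P(the ruby in chest 2 | the guide opened chest 1) = (1/3) / (4/9) = 3/4.

3/4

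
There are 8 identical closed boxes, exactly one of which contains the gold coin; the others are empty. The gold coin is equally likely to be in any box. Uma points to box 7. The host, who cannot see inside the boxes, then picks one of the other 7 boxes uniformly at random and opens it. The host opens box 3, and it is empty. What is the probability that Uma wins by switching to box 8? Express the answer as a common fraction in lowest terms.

1/7

Because the host chose which box to open without knowing where the gold coin is, the choice is independent of the prize location. Learning that box 3 does not hold the gold coin simply rules out that one location and leaves the remaining 7 boxes still equally likely by symmetry.
So P(the gold coin in box 8) = 1/7.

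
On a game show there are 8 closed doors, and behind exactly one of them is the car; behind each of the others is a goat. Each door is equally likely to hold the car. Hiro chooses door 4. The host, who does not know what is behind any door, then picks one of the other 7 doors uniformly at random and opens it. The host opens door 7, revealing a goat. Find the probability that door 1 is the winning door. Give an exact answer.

1/7

Consider each possible location of the car in turn.
If it is behind any of doors 1, 2, 3, 4, 5, 6, and 8 (prior 1/8 each): the host picks door 7 with probability 1/7 regardless, and it is not the prize; weight (1/8)·(1/7) = 1/56 each.
If it is behind door 7 (prior 1/8): the host opened door 7, so this case is ruled out; weight (1/8)·0 = 0.
The weights sum to 1/8.
So P(the car behind door 1 | the host opened door 7) = (1/56) / (1/8) = 1/7.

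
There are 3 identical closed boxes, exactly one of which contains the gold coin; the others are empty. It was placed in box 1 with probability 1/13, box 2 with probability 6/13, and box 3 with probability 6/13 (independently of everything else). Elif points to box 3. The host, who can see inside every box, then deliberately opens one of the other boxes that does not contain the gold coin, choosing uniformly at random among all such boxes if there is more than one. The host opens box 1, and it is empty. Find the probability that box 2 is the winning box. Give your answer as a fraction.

Condition on the true location of the gold coin.
If it is in box 1 (prior 1/13): the host opened box 1, so this case is ruled out; weight (1/13)·0 = 0.
If it is in box 2 (prior 6/13): the host has no choice, probability 1; weight (6/13)·1 = 6/13.
If it is in box 3 (prior 6/13): the host has 2 equally likely choices, so probability 1/2; weight (6/13)·(1/2) = 3/13.
The weights sum to 9/13.
So P(the gold coin in box 2 | the host opened box 1) = (6/13) / (9/13) = 2/3.

2/3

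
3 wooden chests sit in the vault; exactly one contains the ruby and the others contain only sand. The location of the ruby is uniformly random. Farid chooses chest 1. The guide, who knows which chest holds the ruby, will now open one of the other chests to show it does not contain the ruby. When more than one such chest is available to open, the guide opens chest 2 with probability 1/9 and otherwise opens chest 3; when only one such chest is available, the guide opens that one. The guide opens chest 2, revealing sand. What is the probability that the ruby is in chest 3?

9/10

Condition on the true location of the ruby.
If it is in chest 1 (prior 1/3): chest 2 is available, opened with probability 1/9; weight (1/3)·(1/9) = 1/27.
If it is in chest 2 (prior 1/3): the guide opened chest 2, so this case is ruled out; weight (1/3)·0 = 0.
If it is in chest 3 (prior 1/3): only chest 2 is available, probability 1; weight (1/3)·1 = 1/3.
The weights sum to 10/27.
So P(the ruby in chest 3 | the guide opened chest 2) = (1/3) / (10/27) = 9/10.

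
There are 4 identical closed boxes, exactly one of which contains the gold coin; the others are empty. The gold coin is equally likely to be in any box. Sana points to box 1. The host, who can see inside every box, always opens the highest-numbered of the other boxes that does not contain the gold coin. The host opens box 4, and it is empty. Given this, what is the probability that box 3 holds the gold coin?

Consider each possible location of the gold coin in turn.
If it is in any of boxes 1, 2, and 3 (prior 1/4 each): box 4 is the highest-numbered option available, probability 1; weight (1/4)·1 = 1/4 each.
If it is in box 4 (prior 1/4): the host opened box 4, so this case is ruled out; weight (1/4)·0 = 0.
The weights sum to 3/4.
So P(the gold coin in box 3 | the host opened box 4) = (1/4) / (3/4) = 1/3.

1/3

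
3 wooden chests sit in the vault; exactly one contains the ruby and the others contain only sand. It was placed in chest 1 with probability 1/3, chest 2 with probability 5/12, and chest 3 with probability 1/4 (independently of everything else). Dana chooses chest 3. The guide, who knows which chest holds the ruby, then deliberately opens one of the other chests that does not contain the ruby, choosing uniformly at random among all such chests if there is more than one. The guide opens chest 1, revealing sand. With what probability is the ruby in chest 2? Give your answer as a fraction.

10/13

Condition on the true location of the ruby.
If it is in chest 1 (prior 1/3): the guide opened chest 1, so this case is ruled out; weight (1/3)·0 = 0.
If it is in chest 2 (prior 5/12): the guide has no choice, probability 1; weight (5/12)·1 = 5/12.
If it is in chest 3 (prior 1/4): the guide has 2 equally likely choices, so probability 1/2; weight (1/4)·(1/2) = 1/8.
The weights sum to 13/24.
So P(the ruby in chest 2 | the guide opened chest 1) = (5/12) / (13/24) = 10/13.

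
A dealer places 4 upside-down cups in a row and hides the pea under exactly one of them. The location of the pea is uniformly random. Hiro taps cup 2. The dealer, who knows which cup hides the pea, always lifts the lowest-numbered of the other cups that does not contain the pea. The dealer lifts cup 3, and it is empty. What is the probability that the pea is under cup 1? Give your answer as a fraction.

Apply Bayes' rule, conditioning on where the pea actually is.
If it is under cup 1 (prior 1/4): cup 3 is the lowest-numbered option available, probability 1; weight (1/4)·1 = 1/4.
If it is under either of cups 2 and 4 (prior 1/4 each): the dealer would have opened cup 1 instead, probability 0; weight (1/4)·0 = 0 each.
If it is under cup 3 (prior 1/4): the dealer opened cup 3, so this case is ruled out; weight (1/4)·0 = 0.
The weights sum to 1/4.
So P(the pea under cup 1 | the dealer opened cup 3) = (1/4) / (1/4) = 1.

1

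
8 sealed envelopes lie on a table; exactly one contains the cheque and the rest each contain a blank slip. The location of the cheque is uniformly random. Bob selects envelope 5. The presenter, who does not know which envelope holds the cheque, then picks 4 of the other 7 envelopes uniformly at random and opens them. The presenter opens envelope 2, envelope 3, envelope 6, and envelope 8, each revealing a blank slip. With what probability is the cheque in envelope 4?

1/4

Consider each possible location of the cheque in turn.
If it is in any of envelopes 1, 4, 5, and 7 (prior 1/8 each): the presenter picks exactly this set with probability 1/35 regardless, and none is the prize; weight (1/8)·(1/35) = 1/280 each.
If it is in any of envelopes 2, 3, 6, and 8 (prior 1/8 each): that envelope was opened and seen not to hold the prize — ruled out; weight (1/8)·0 = 0 each.
The weights sum to 1/70.
So P(the cheque in envelope 4 | the presenter opened envelope 2, envelope 3, envelope 6, and envelope 8) = (1/280) / (1/70) = 1/4.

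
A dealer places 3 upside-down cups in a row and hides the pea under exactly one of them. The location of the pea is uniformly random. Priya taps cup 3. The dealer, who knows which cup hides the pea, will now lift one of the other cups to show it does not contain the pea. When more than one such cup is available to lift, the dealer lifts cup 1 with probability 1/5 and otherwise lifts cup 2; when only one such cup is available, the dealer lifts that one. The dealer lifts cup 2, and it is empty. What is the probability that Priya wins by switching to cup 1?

Apply Bayes' rule, conditioning on where the pea actually is.
If it is under cup 1 (prior 1/3): only cup 2 is available, probability 1; weight (1/3)·1 = 1/3.
If it is under cup 2 (prior 1/3): the dealer opened cup 2, so this case is ruled out; weight (1/3)·0 = 0.
If it is under cup 3 (prior 1/3): cup 1 is available but not opened, probability 4/5; weight (1/3)·(4/5) = 4/15.
The weights sum to 3/5.
So P(the pea under cup 1 | the dealer opened cup 2) = (1/3) / (3/5) = 5/9.

5/9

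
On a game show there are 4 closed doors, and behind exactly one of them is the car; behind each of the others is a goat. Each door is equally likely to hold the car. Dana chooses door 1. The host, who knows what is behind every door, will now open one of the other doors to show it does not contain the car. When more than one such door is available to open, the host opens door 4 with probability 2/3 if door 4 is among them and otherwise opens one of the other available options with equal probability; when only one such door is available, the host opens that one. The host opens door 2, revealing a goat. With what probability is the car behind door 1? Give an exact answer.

1/6

Consider each possible location of the car in turn.
If it is behind door 1 (prior 1/4): door 4 is available but not opened; door 2 gets probability (1 − 2/3)/2 = 1/6; weight (1/4)·(1/6) = 1/24.
If it is behind door 2 (prior 1/4): the host opened door 2, so this case is ruled out; weight (1/4)·0 = 0.
If it is behind door 3 (prior 1/4): door 4 is available but not opened, probability 1/3; weight (1/4)·(1/3) = 1/12.
If it is behind door 4 (prior 1/4): door 4 holds the prize so is unavailable; the host chooses uniformly among the 2 others, probability 1/2; weight (1/4)·(1/2) = 1/8.
The weights sum to 1/4.
So P(the car behind door 1 | the host opened door 2) = (1/24) / (1/4) = 1/6.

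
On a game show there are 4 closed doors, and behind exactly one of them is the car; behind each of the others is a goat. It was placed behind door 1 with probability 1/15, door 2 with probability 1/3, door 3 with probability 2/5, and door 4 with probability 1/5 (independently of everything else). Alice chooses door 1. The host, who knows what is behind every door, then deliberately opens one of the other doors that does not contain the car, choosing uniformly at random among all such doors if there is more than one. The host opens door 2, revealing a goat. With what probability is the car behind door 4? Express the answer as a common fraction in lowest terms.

9/29

Condition on the true location of the car.
If it is behind door 1 (prior 1/15): the host has 3 equally likely choices, so probability 1/3; weight (1/15)·(1/3) = 1/45.
If it is behind door 2 (prior 1/3): the host opened door 2, so this case is ruled out; weight (1/3)·0 = 0.
If it is behind door 3 (prior 2/5): the host has 2 equally likely choices, so probability 1/2; weight (2/5)·(1/2) = 1/5.
If it is behind door 4 (prior 1/5): the host has 2 equally likely choices, so probability 1/2; weight (1/5)·(1/2) = 1/10.
The weights sum to 29/90.
So P(the car behind door 4 | the host opened door 2) = (1/10) / (29/90) = 9/29.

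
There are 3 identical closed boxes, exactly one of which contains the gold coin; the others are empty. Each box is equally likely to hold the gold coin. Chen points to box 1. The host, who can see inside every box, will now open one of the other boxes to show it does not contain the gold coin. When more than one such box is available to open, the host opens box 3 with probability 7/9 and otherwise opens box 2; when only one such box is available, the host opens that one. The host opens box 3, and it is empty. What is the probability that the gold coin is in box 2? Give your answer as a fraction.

Condition on the true location of the gold coin.
If it is in box 1 (prior 1/3): box 3 is available, opened with probability 7/9; weight (1/3)·(7/9) = 7/27.
If it is in box 2 (prior 1/3): only box 3 is available, probability 1; weight (1/3)·1 = 1/3.
If it is in box 3 (prior 1/3): the host opened box 3, so this case is ruled out; weight (1/3)·0 = 0.
The weights sum to 16/27.
So P(the gold coin in box 2 | the host opened box 3) = (1/3) / (16/27) = 9/16.

9/16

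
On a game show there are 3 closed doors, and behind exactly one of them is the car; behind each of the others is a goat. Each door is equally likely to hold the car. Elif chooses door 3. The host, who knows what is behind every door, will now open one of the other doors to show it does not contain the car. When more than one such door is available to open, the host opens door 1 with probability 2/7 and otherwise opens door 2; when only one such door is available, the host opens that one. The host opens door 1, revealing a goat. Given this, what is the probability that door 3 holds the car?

2/9

Apply Bayes' rule, conditioning on where the car actually is.
If it is behind door 1 (prior 1/3): the host opened door 1, so this case is ruled out; weight (1/3)·0 = 0.
If it is behind door 2 (prior 1/3): only door 1 is available, probability 1; weight (1/3)·1 = 1/3.
If it is behind door 3 (prior 1/3): door 1 is available, opened with probability 2/7; weight (1/3)·(2/7) = 2/21.
The weights sum to 3/7.
So P(the car behind door 3 | the host opened door 1) = (2/21) / (3/7) = 2/9.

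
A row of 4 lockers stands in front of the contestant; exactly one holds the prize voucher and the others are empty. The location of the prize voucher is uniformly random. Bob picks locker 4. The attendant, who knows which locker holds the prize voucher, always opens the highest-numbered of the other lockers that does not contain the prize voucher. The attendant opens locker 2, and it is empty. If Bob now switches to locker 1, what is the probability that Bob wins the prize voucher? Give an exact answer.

0

Consider each possible location of the prize voucher in turn.
If it is in either of lockers 1 and 4 (prior 1/4 each): the attendant would have opened locker 3 instead, probability 0; weight (1/4)·0 = 0 each.
If it is in locker 2 (prior 1/4): the attendant opened locker 2, so this case is ruled out; weight (1/4)·0 = 0.
If it is in locker 3 (prior 1/4): locker 2 is the highest-numbered option available, probability 1; weight (1/4)·1 = 1/4.
The weights sum to 1/4.
So P(the prize voucher in locker 1 | the attendant opened locker 2) = 0 / (1/4) = 0.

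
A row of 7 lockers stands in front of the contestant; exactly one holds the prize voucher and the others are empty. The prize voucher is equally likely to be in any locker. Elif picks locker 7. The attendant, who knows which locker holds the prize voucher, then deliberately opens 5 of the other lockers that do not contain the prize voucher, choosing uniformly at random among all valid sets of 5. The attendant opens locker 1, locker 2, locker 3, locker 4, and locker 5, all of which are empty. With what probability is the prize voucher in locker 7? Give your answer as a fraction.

Condition on the true location of the prize voucher.
If it is in any of lockers 1, 2, 3, 4, and 5 (prior 1/7 each): that locker was opened and seen not to hold the prize — ruled out; weight (1/7)·0 = 0 each.
If it is in locker 6 (prior 1/7): the attendant has no choice, probability 1; weight (1/7)·1 = 1/7.
If it is in locker 7 (prior 1/7): the attendant has 6 equally likely choices, so probability 1/6; weight (1/7)·(1/6) = 1/42.
The weights sum to 1/6.
So P(the prize voucher in locker 7 | the attendant opened locker 1, locker 2, locker 3, locker 4, and locker 5) = (1/42) / (1/6) = 1/7.

1/7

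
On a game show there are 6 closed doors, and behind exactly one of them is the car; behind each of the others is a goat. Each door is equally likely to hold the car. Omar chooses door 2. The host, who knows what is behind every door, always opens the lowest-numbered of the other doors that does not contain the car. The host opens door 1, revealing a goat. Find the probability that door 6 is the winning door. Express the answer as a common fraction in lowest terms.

1/5

Apply Bayes' rule, conditioning on where the car actually is.
If it is behind door 1 (prior 1/6): the host opened door 1, so this case is ruled out; weight (1/6)·0 = 0.
If it is behind any of doors 2, 3, 4, 5, and 6 (prior 1/6 each): door 1 is the lowest-numbered option available, probability 1; weight (1/6)·1 = 1/6 each.
The weights sum to 5/6.
So P(the car behind door 6 | the host opened door 1) = (1/6) / (5/6) = 1/5.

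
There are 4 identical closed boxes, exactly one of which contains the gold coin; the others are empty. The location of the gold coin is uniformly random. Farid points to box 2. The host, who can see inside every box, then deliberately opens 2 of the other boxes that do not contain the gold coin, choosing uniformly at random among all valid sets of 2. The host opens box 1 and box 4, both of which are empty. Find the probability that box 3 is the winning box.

Consider each possible location of the gold coin in turn.
If it is in either of boxes 1 and 4 (prior 1/4 each): that box was opened and seen not to hold the prize — ruled out; weight (1/4)·0 = 0 each.
If it is in box 2 (prior 1/4): the host has 3 equally likely choices, so probability 1/3; weight (1/4)·(1/3) = 1/12.
If it is in box 3 (prior 1/4): the host has no choice, probability 1; weight (1/4)·1 = 1/4.
The weights sum to 1/3.
So P(the gold coin in box 3 | the host opened box 1 and box 4) = (1/4) / (1/3) = 3/4.

3/4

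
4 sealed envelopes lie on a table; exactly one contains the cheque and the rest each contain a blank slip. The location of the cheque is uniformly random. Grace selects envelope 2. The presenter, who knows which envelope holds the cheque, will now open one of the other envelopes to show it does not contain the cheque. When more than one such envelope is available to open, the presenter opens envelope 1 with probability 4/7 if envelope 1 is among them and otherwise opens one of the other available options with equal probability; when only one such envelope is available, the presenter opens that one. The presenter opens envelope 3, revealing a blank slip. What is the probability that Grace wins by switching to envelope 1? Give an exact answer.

Consider each possible location of the cheque in turn.
If it is in envelope 1 (prior 1/4): envelope 1 holds the prize so is unavailable; the presenter chooses uniformly among the 2 others, probability 1/2; weight (1/4)·(1/2) = 1/8.
If it is in envelope 2 (prior 1/4): envelope 1 is available but not opened; envelope 3 gets probability (1 − 4/7)/2 = 3/14; weight (1/4)·(3/14) = 3/56.
If it is in envelope 3 (prior 1/4): the presenter opened envelope 3, so this case is ruled out; weight (1/4)·0 = 0.
If it is in envelope 4 (prior 1/4): envelope 1 is available but not opened, probability 3/7; weight (1/4)·(3/7) = 3/28.
The weights sum to 2/7.
So P(the cheque in envelope 1 | the presenter opened envelope 3) = (1/8) / (2/7) = 7/16.

7/16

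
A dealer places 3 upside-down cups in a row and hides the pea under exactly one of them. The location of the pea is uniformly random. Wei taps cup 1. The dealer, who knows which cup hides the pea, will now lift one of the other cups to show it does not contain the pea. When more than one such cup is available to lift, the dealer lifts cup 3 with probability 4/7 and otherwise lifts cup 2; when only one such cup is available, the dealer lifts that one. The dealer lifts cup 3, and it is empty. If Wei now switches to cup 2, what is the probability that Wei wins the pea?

Apply Bayes' rule, conditioning on where the pea actually is.
If it is under cup 1 (prior 1/3): cup 3 is available, opened with probability 4/7; weight (1/3)·(4/7) = 4/21.
If it is under cup 2 (prior 1/3): only cup 3 is available, probability 1; weight (1/3)·1 = 1/3.
If it is under cup 3 (prior 1/3): the dealer opened cup 3, so this case is ruled out; weight (1/3)·0 = 0.
The weights sum to 11/21.
So P(the pea under cup 2 | the dealer opened cup 3) = (1/3) / (11/21) = 7/11.

7/11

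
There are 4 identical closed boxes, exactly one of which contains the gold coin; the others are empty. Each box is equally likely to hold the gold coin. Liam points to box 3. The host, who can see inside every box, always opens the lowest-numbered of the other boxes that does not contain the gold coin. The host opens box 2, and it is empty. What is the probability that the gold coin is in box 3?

0

Condition on the true location of the gold coin.
If it is in box 1 (prior 1/4): box 2 is the lowest-numbered option available, probability 1; weight (1/4)·1 = 1/4.
If it is in box 2 (prior 1/4): the host opened box 2, so this case is ruled out; weight (1/4)·0 = 0.
If it is in either of boxes 3 and 4 (prior 1/4 each): the host would have opened box 1 instead, probability 0; weight (1/4)·0 = 0 each.
The weights sum to 1/4.
So P(the gold coin in box 3 | the host opened box 2) = 0 / (1/4) = 0.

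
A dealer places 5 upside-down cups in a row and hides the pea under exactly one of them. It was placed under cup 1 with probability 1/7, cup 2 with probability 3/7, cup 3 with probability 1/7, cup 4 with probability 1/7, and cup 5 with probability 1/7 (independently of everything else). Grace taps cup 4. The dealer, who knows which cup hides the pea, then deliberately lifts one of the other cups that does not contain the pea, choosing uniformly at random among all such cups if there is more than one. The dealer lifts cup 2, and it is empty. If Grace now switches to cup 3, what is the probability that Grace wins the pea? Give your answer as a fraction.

4/15

Consider each possible location of the pea in turn.
If it is under any of cups 1, 3, and 5 (prior 1/7 each): the dealer has 3 equally likely choices, so probability 1/3; weight (1/7)·(1/3) = 1/21 each.
If it is under cup 2 (prior 3/7): the dealer opened cup 2, so this case is ruled out; weight (3/7)·0 = 0.
If it is under cup 4 (prior 1/7): the dealer has 4 equally likely choices, so probability 1/4; weight (1/7)·(1/4) = 1/28.
The weights sum to 5/28.
So P(the pea under cup 3 | the dealer opened cup 2) = (1/21) / (5/28) = 4/15.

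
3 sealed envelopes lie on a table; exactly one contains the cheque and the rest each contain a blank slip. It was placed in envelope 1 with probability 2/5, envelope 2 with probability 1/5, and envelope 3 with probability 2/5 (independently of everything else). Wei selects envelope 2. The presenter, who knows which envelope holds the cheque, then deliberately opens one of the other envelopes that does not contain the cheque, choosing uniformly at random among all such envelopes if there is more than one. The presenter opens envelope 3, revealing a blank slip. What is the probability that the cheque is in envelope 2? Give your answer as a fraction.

1/5

Consider each possible location of the cheque in turn.
If it is in envelope 1 (prior 2/5): the presenter has no choice, probability 1; weight (2/5)·1 = 2/5.
If it is in envelope 2 (prior 1/5): the presenter has 2 equally likely choices, so probability 1/2; weight (1/5)·(1/2) = 1/10.
If it is in envelope 3 (prior 2/5): the presenter opened envelope 3, so this case is ruled out; weight (2/5)·0 = 0.
The weights sum to 1/2.
So P(the cheque in envelope 2 | the presenter opened envelope 3) = (1/10) / (1/2) = 1/5.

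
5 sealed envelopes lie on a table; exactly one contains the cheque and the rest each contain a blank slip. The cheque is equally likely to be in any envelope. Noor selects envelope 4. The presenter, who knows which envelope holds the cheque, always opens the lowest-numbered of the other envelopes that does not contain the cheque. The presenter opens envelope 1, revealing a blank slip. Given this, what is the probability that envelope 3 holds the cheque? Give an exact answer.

1/4

Condition on the true location of the cheque.
If it is in envelope 1 (prior 1/5): the presenter opened envelope 1, so this case is ruled out; weight (1/5)·0 = 0.
If it is in any of envelopes 2, 3, 4, and 5 (prior 1/5 each): envelope 1 is the lowest-numbered option available, probability 1; weight (1/5)·1 = 1/5 each.
The weights sum to 4/5.
So P(the cheque in envelope 3 | the presenter opened envelope 1) = (1/5) / (4/5) = 1/4.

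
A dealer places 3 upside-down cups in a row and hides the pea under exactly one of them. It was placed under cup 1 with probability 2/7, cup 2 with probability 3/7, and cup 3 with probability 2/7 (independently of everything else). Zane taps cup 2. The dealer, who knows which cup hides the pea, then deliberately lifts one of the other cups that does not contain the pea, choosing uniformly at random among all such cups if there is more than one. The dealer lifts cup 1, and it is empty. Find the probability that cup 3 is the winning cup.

4/7

Apply Bayes' rule, conditioning on where the pea actually is.
If it is under cup 1 (prior 2/7): the dealer opened cup 1, so this case is ruled out; weight (2/7)·0 = 0.
If it is under cup 2 (prior 3/7): the dealer has 2 equally likely choices, so probability 1/2; weight (3/7)·(1/2) = 3/14.
If it is under cup 3 (prior 2/7): the dealer has no choice, probability 1; weight (2/7)·1 = 2/7.
The weights sum to 1/2.
So P(the pea under cup 3 | the dealer opened cup 1) = (2/7) / (1/2) = 4/7.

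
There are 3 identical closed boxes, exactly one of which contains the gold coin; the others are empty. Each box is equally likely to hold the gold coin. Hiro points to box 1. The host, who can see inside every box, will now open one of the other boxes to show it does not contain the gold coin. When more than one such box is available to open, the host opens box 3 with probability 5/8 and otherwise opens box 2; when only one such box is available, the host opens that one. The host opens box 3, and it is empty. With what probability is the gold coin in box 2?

Apply Bayes' rule, conditioning on where the gold coin actually is.
If it is in box 1 (prior 1/3): box 3 is available, opened with probability 5/8; weight (1/3)·(5/8) = 5/24.
If it is in box 2 (prior 1/3): only box 3 is available, probability 1; weight (1/3)·1 = 1/3.
If it is in box 3 (prior 1/3): the host opened box 3, so this case is ruled out; weight (1/3)·0 = 0.
The weights sum to 13/24.
So P(the gold coin in box 2 | the host opened box 3) = (1/3) / (13/24) = 8/13.

8/13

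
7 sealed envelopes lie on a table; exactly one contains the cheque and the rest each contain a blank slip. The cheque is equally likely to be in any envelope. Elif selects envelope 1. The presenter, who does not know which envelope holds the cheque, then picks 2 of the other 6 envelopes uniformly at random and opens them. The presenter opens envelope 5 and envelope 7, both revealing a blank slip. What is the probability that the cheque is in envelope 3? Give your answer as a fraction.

1/5

Consider each possible location of the cheque in turn.
If it is in any of envelopes 1, 2, 3, 4, and 6 (prior 1/7 each): the presenter picks exactly this set with probability 1/15 regardless, and none is the prize; weight (1/7)·(1/15) = 1/105 each.
If it is in either of envelopes 5 and 7 (prior 1/7 each): that envelope was opened and seen not to hold the prize — ruled out; weight (1/7)·0 = 0 each.
The weights sum to 1/21.
So P(the cheque in envelope 3 | the presenter opened envelope 5 and envelope 7) = (1/105) / (1/21) = 1/5.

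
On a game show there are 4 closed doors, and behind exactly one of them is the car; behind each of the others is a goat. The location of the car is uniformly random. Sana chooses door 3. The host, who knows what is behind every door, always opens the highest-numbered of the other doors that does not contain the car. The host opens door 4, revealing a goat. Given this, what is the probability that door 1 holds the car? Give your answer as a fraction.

Condition on the true location of the car.
If it is behind any of doors 1, 2, and 3 (prior 1/4 each): door 4 is the highest-numbered option available, probability 1; weight (1/4)·1 = 1/4 each.
If it is behind door 4 (prior 1/4): the host opened door 4, so this case is ruled out; weight (1/4)·0 = 0.
The weights sum to 3/4.
So P(the car behind door 1 | the host opened door 4) = (1/4) / (3/4) = 1/3.

1/3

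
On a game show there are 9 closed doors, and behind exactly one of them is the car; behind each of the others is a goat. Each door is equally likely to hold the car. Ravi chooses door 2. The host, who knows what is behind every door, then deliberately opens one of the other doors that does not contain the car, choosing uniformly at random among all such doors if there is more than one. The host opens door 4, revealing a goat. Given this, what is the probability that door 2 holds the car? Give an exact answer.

1/9

Apply Bayes' rule, conditioning on where the car actually is.
If it is behind any of doors 1, 3, 5, 6, 7, 8, and 9 (prior 1/9 each): the host has 7 equally likely choices, so probability 1/7; weight (1/9)·(1/7) = 1/63 each.
If it is behind door 2 (prior 1/9): the host has 8 equally likely choices, so probability 1/8; weight (1/9)·(1/8) = 1/72.
If it is behind door 4 (prior 1/9): the host opened door 4, so this case is ruled out; weight (1/9)·0 = 0.
The weights sum to 1/8.
So P(the car behind door 2 | the host opened door 4) = (1/72) / (1/8) = 1/9.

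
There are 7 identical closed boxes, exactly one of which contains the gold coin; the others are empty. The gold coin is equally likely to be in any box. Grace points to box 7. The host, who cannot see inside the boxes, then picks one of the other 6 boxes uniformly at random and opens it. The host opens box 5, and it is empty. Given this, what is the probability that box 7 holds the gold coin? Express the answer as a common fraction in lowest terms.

1/6

Because the host chose which box to open without knowing where the gold coin is, the choice is independent of the prize location. Learning that box 5 does not hold the gold coin simply rules out that one location and leaves the remaining 6 boxes still equally likely by symmetry.
So P(the gold coin in box 7) = 1/6.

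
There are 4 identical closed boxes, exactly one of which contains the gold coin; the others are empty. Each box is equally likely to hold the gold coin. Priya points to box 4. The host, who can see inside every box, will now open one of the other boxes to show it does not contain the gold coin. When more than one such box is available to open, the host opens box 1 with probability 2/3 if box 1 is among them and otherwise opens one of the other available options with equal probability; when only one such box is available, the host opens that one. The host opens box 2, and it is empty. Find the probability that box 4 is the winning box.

Condition on the true location of the gold coin.
If it is in box 1 (prior 1/4): box 1 holds the prize so is unavailable; the host chooses uniformly among the 2 others, probability 1/2; weight (1/4)·(1/2) = 1/8.
If it is in box 2 (prior 1/4): the host opened box 2, so this case is ruled out; weight (1/4)·0 = 0.
If it is in box 3 (prior 1/4): box 1 is available but not opened, probability 1/3; weight (1/4)·(1/3) = 1/12.
If it is in box 4 (prior 1/4): box 1 is available but not opened; box 2 gets probability (1 − 2/3)/2 = 1/6; weight (1/4)·(1/6) = 1/24.
The weights sum to 1/4.
So P(the gold coin in box 4 | the host opened box 2) = (1/24) / (1/4) = 1/6.

1/6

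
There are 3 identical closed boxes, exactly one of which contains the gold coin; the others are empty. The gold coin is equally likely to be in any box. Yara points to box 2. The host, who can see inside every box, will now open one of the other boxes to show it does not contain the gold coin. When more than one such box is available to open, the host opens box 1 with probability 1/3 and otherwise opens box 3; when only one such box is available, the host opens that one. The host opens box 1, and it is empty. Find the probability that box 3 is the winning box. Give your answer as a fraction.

Apply Bayes' rule, conditioning on where the gold coin actually is.
If it is in box 1 (prior 1/3): the host opened box 1, so this case is ruled out; weight (1/3)·0 = 0.
If it is in box 2 (prior 1/3): box 1 is available, opened with probability 1/3; weight (1/3)·(1/3) = 1/9.
If it is in box 3 (prior 1/3): only box 1 is available, probability 1; weight (1/3)·1 = 1/3.
The weights sum to 4/9.
So P(the gold coin in box 3 | the host opened box 1) = (1/3) / (4/9) = 3/4.

3/4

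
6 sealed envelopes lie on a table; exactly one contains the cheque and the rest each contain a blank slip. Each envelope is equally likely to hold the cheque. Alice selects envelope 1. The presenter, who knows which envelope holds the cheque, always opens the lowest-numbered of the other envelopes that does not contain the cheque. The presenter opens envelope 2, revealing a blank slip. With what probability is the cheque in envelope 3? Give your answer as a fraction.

1/5

Apply Bayes' rule, conditioning on where the cheque actually is.
If it is in any of envelopes 1, 3, 4, 5, and 6 (prior 1/6 each): envelope 2 is the lowest-numbered option available, probability 1; weight (1/6)·1 = 1/6 each.
If it is in envelope 2 (prior 1/6): the presenter opened envelope 2, so this case is ruled out; weight (1/6)·0 = 0.
The weights sum to 5/6.
So P(the cheque in envelope 3 | the presenter opened envelope 2) = (1/6) / (5/6) = 1/5.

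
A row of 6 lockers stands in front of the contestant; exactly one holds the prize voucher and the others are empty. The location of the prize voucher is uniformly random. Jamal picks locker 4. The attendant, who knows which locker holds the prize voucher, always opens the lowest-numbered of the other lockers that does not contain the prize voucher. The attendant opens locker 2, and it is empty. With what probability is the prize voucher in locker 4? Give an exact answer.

0

Consider each possible location of the prize voucher in turn.
If it is in locker 1 (prior 1/6): locker 2 is the lowest-numbered option available, probability 1; weight (1/6)·1 = 1/6.
If it is in locker 2 (prior 1/6): the attendant opened locker 2, so this case is ruled out; weight (1/6)·0 = 0.
If it is in any of lockers 3, 4, 5, and 6 (prior 1/6 each): the attendant would have opened locker 1 instead, probability 0; weight (1/6)·0 = 0 each.
The weights sum to 1/6.
So P(the prize voucher in locker 4 | the attendant opened locker 2) = 0 / (1/6) = 0.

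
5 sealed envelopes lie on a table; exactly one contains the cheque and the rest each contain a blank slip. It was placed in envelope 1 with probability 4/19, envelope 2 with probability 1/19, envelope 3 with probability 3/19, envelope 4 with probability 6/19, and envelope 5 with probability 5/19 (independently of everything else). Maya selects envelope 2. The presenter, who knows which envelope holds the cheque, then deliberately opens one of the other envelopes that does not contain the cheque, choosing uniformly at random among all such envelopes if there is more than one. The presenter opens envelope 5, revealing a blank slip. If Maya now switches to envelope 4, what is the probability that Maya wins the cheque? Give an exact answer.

Apply Bayes' rule, conditioning on where the cheque actually is.
If it is in envelope 1 (prior 4/19): the presenter has 3 equally likely choices, so probability 1/3; weight (4/19)·(1/3) = 4/57.
If it is in envelope 2 (prior 1/19): the presenter has 4 equally likely choices, so probability 1/4; weight (1/19)·(1/4) = 1/76.
If it is in envelope 3 (prior 3/19): the presenter has 3 equally likely choices, so probability 1/3; weight (3/19)·(1/3) = 1/19.
If it is in envelope 4 (prior 6/19): the presenter has 3 equally likely choices, so probability 1/3; weight (6/19)·(1/3) = 2/19.
If it is in envelope 5 (prior 5/19): the presenter opened envelope 5, so this case is ruled out; weight (5/19)·0 = 0.
The weights sum to 55/228.
So P(the cheque in envelope 4 | the presenter opened envelope 5) = (2/19) / (55/228) = 24/55.

24/55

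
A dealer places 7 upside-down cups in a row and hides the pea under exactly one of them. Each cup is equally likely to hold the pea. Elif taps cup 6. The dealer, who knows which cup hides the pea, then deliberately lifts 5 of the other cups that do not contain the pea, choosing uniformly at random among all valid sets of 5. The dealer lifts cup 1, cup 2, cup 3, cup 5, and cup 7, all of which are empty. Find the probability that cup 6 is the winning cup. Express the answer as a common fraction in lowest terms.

1/7

Consider each possible location of the pea in turn.
If it is under any of cups 1, 2, 3, 5, and 7 (prior 1/7 each): that cup was opened and seen not to hold the prize — ruled out; weight (1/7)·0 = 0 each.
If it is under cup 4 (prior 1/7): the dealer has no choice, probability 1; weight (1/7)·1 = 1/7.
If it is under cup 6 (prior 1/7): the dealer has 6 equally likely choices, so probability 1/6; weight (1/7)·(1/6) = 1/42.
The weights sum to 1/6.
So P(the pea under cup 6 | the dealer opened cup 1, cup 2, cup 3, cup 5, and cup 7) = (1/42) / (1/6) = 1/7.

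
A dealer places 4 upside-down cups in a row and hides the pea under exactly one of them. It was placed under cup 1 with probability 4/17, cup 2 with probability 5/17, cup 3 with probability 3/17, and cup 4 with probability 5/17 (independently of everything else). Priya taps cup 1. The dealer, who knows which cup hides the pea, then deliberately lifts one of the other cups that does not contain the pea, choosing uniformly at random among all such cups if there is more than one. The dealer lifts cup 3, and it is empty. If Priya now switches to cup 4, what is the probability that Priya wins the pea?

15/38

Condition on the true location of the pea.
If it is under cup 1 (prior 4/17): the dealer has 3 equally likely choices, so probability 1/3; weight (4/17)·(1/3) = 4/51.
If it is under either of cups 2 and 4 (prior 5/17 each): the dealer has 2 equally likely choices, so probability 1/2; weight (5/17)·(1/2) = 5/34 each.
If it is under cup 3 (prior 3/17): the dealer opened cup 3, so this case is ruled out; weight (3/17)·0 = 0.
The weights sum to 19/51.
So P(the pea under cup 4 | the dealer opened cup 3) = (5/34) / (19/51) = 15/38.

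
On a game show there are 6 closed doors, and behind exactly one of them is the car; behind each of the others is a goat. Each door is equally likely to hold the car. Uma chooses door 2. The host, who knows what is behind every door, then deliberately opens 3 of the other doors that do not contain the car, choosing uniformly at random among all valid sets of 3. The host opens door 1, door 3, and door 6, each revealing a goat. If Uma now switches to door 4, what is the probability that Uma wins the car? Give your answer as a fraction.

Condition on the true location of the car.
If it is behind any of doors 1, 3, and 6 (prior 1/6 each): that door was opened and seen not to hold the prize — ruled out; weight (1/6)·0 = 0 each.
If it is behind door 2 (prior 1/6): the host has 10 equally likely choices, so probability 1/10; weight (1/6)·(1/10) = 1/60.
If it is behind either of doors 4 and 5 (prior 1/6 each): the host has 4 equally likely choices, so probability 1/4; weight (1/6)·(1/4) = 1/24 each.
The weights sum to 1/10.
So P(the car behind door 4 | the host opened door 1, door 3, and door 6) = (1/24) / (1/10) = 5/12.

5/12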